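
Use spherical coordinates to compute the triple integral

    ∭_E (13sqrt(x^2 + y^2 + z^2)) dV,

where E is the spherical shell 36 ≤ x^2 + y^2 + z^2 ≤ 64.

In spherical coordinates, x = ρ sin(φ) cos(θ), y = ρ sin(φ) sin(θ), z = ρ cos(φ), and dV = ρ^2 sin(φ) dρ dφ dθ.

The integrand becomes 13ρ, so

    ∭_E (13sqrt(x^2 + y^2 + z^2)) dV = ∫_{0}^{2π} ∫_{0}^{π} ∫_{6}^{8} (13ρ) · ρ^2 sin(φ) dρ dφ dθ.

Inner (ρ): 9100sin(φ).
Middle (φ): 18200.
Outer (θ): 36400π.

Therefore the triple integral equals 36400π.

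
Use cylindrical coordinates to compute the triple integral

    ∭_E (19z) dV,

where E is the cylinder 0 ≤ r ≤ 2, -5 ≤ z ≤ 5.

In cylindrical coordinates, x = r cos(θ), y = r sin(θ), z = z, and dV = r dr dθ dz.

The integrand becomes 19z, so

    ∭_E (19z) dV = ∫_{0}^{2π} ∫_{0}^{2} ∫_{-5}^{5} (19z) · r dz dr dθ.

Inner (z): 0.
Middle (r from 0 to 2): 0.
Outer (θ): 0.

Therefore the triple integral equals 0.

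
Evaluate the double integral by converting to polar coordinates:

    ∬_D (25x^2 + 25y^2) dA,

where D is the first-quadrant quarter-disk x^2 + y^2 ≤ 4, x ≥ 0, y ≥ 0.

The region D is 0 ≤ r ≤ 2, 0 ≤ θ ≤ π/2 in polar coordinates, where x = r cos(θ), y = r sin(θ), and dA = r dr dθ.

Under the substitution, the integrand becomes 25r^2, so

    ∬_D (25x^2 + 25y^2) dA = ∫_{0}^{π/2} ∫_{0}^{2} (25r^2) · r dr dθ.

Inner integral (in r): ∫_{0}^{2} (25r^2) · r dr = 100.

Outer integral (in θ): ∫_{0}^{π/2} (100) dθ = 50π.

Therefore ∬_D (25x^2 + 25y^2) dA = 50π.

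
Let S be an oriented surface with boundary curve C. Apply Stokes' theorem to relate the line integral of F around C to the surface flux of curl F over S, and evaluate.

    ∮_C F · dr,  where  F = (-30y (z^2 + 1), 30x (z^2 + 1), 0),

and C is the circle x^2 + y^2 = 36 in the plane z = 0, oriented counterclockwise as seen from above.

Let S be the flat disk x^2 + y^2 ≤ 36 in the plane z = 0, with upward unit normal n̂ = ẑ. By Stokes' theorem,

    ∮_C F · dr = ∬_S (∇ × F) · n̂ dS = ∬_D (curl F)_z dA,

where D is the disk x^2 + y^2 ≤ 36.

Compute the curl of F = (-30y (z^2 + 1), 30x (z^2 + 1), 0):
    (∇ × F)_x = ∂F_z/∂y - ∂F_y/∂z = -60x z,
    (∇ × F)_y = ∂F_x/∂z - ∂F_z/∂x = -60y z,
    (∇ × F)_z = ∂F_y/∂x - ∂F_x/∂y = 60z^2 + 60.

On z = 0, (curl F)_z = 60.

Convert to polar (x = r cos θ, y = r sin θ, dA = r dr dθ); the integrand becomes 60, so

    ∬_D (curl F)_z dA = ∫_0^{2π} ∫_0^{6} (60) · r dr dθ.

Inner (r from 0 to 6): 1080.
Outer (θ from 0 to 2π): 2160π.

Therefore ∮_C F · dr = 2160π.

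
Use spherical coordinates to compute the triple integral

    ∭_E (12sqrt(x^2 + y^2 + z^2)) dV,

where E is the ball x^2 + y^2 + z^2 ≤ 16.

In spherical coordinates, x = ρ sin(φ) cos(θ), y = ρ sin(φ) sin(θ), z = ρ cos(φ), and dV = ρ^2 sin(φ) dρ dφ dθ.

The integrand becomes 12ρ, so

    ∭_E (12sqrt(x^2 + y^2 + z^2)) dV = ∫_{0}^{2π} ∫_{0}^{π} ∫_{0}^{4} (12ρ) · ρ^2 sin(φ) dρ dφ dθ.

Inner (ρ): 768sin(φ).
Middle (φ): 1536.
Outer (θ): 3072π.

Therefore the triple integral equals 3072π.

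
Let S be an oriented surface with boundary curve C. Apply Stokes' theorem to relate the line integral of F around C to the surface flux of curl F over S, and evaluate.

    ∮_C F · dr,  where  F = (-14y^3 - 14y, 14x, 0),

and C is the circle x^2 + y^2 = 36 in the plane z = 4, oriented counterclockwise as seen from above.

Let S be the flat disk x^2 + y^2 ≤ 36 in the plane z = 4, with upward unit normal n̂ = ẑ. By Stokes' theorem,

    ∮_C F · dr = ∬_S (∇ × F) · n̂ dS = ∬_D (curl F)_z dA,

where D is the disk x^2 + y^2 ≤ 36.

Compute the curl of F = (-14y^3 - 14y, 14x, 0):
    (∇ × F)_x = ∂F_z/∂y - ∂F_y/∂z = 0,
    (∇ × F)_y = ∂F_x/∂z - ∂F_z/∂x = 0,
    (∇ × F)_z = ∂F_y/∂x - ∂F_x/∂y = 42y^2 + 28.

On z = 4, (curl F)_z = 42y^2 + 28.

Convert to polar (x = r cos θ, y = r sin θ, dA = r dr dθ); the integrand becomes 42r^2sin(θ)^2 + 28, so

    ∬_D (curl F)_z dA = ∫_0^{2π} ∫_0^{6} (42r^2sin(θ)^2 + 28) · r dr dθ.

Inner (r from 0 to 6): 13608sin(θ)^2 + 504.
Outer (θ from 0 to 2π): 14616π.

Therefore ∮_C F · dr = 14616π.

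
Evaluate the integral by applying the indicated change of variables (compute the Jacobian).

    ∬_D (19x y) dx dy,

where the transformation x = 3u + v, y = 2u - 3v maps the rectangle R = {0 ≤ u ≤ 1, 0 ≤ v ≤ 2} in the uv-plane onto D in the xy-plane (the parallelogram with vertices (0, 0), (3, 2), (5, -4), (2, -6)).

Compute the Jacobian determinant of (x, y) with respect to (u, v):

    ∂(x,y)/∂(u,v) = | 3  1 | = (3)(-3) - (1)(2) = -11.
                   | 2  -3 |

Its absolute value is |J| = 11 (the area scaling factor).

Substituting x = 3u + v, y = 2u - 3v into the integrand,

    19x y → 114u^2 - 133u v - 57v^2,

so the integral becomes

    ∬_R (114u^2 - 133u v - 57v^2) · |J| du dv = ∫_0^1 ∫_0^2 (1254u^2 - 1463u v - 627v^2) dv du.

Inner (v): 2508u^2 - 2926u - 1672.
Outer (u): -2299.

Therefore ∬_D (19x y) dx dy = -2299.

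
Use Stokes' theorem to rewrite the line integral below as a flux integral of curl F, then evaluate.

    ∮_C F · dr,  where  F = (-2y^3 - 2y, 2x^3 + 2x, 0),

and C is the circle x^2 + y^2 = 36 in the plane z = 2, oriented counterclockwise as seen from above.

Let S be the flat disk x^2 + y^2 ≤ 36 in the plane z = 2, with upward unit normal n̂ = ẑ. By Stokes' theorem,

    ∮_C F · dr = ∬_S (∇ × F) · n̂ dS = ∬_D (curl F)_z dA,

where D is the disk x^2 + y^2 ≤ 36.

Compute the curl of F = (-2y^3 - 2y, 2x^3 + 2x, 0):
    (∇ × F)_x = ∂F_z/∂y - ∂F_y/∂z = 0,
    (∇ × F)_y = ∂F_x/∂z - ∂F_z/∂x = 0,
    (∇ × F)_z = ∂F_y/∂x - ∂F_x/∂y = 6x^2 + 6y^2 + 4.

On z = 2, (curl F)_z = 6x^2 + 6y^2 + 4.

Convert to polar (x = r cos θ, y = r sin θ, dA = r dr dθ); the integrand becomes 6r^2 + 4, so

    ∬_D (curl F)_z dA = ∫_0^{2π} ∫_0^{6} (6r^2 + 4) · r dr dθ.

Inner (r from 0 to 6): 2016.
Outer (θ from 0 to 2π): 4032π.

Therefore ∮_C F · dr = 4032π.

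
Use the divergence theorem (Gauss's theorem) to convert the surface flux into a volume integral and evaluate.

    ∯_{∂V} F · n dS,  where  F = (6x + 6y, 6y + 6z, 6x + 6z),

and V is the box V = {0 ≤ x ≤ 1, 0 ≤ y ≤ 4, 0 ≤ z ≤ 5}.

By the divergence theorem,

    ∯_{∂V} F · n dS = ∭_V (∇ · F) dV.

Compute the divergence:
    ∇ · F = ∂F_x/∂x + ∂F_y/∂y + ∂F_z/∂z = 6 + 6 + 6 = 18.

V is a rectangular box, so dV = dx dy dz with 0 ≤ x ≤ 1, 0 ≤ y ≤ 4, 0 ≤ z ≤ 5.

Integrate (18) over V as an iterated integral:

    ∭_V (∇·F) dV = ∫_0^{1} ∫_0^{4} ∫_0^{5} (18) dz dy dx.

Inner (z from 0 to 5): 90.
Middle (y from 0 to 4): 360.
Outer (x from 0 to 1): 360.

Therefore ∯_{∂V} F · n dS = 360.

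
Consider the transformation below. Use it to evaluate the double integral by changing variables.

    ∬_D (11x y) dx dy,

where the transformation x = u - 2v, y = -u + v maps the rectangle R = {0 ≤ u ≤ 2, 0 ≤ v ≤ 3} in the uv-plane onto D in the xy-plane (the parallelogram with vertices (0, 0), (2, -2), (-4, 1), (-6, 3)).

Compute the Jacobian determinant of (x, y) with respect to (u, v):

    ∂(x,y)/∂(u,v) = | 1  -2 | = (1)(1) - (-2)(-1) = -1.
                   | -1  1 |

Its absolute value is |J| = 1 (the area scaling factor).

Substituting x = u - 2v, y = -u + v into the integrand,

    11x y → -11u^2 + 33u v - 22v^2,

so the integral becomes

    ∬_R (-11u^2 + 33u v - 22v^2) · |J| du dv = ∫_0^2 ∫_0^3 (-11u^2 + 33u v - 22v^2) dv du.

Inner (v): -33u^2 + 297u/2 - 198.
Outer (u): -187.

Therefore ∬_D (11x y) dx dy = -187.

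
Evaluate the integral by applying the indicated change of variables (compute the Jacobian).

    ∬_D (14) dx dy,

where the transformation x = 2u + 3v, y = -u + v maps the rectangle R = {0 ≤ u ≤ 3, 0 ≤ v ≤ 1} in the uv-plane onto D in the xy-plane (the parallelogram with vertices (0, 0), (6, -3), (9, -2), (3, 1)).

Compute the Jacobian determinant of (x, y) with respect to (u, v):

    ∂(x,y)/∂(u,v) = | 2  3 | = (2)(1) - (3)(-1) = 5.
                   | -1  1 |

Its absolute value is |J| = 5 (the area scaling factor).

Substituting x = 2u + 3v, y = -u + v into the integrand,

    14 → 14,

so the integral becomes

    ∬_R (14) · |J| du dv = ∫_0^3 ∫_0^1 (70) dv du.

Inner (v): 70.
Outer (u): 210.

Therefore ∬_D (14) dx dy = 210.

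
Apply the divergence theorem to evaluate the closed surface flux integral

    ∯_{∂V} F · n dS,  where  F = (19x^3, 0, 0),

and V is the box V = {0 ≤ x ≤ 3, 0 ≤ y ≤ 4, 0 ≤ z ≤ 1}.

By the divergence theorem,

    ∯_{∂V} F · n dS = ∭_V (∇ · F) dV.

Compute the divergence:
    ∇ · F = ∂F_x/∂x + ∂F_y/∂y + ∂F_z/∂z = 57x^2 + 0 + 0 = 57x^2.

V is a rectangular box, so dV = dx dy dz with 0 ≤ x ≤ 3, 0 ≤ y ≤ 4, 0 ≤ z ≤ 1.

Integrate (57x^2) over V as an iterated integral:

    ∭_V (∇·F) dV = ∫_0^{3} ∫_0^{4} ∫_0^{1} (57x^2) dz dy dx.

Inner (z from 0 to 1): 57x^2.
Middle (y from 0 to 4): 228x^2.
Outer (x from 0 to 3): 2052.

Therefore ∯_{∂V} F · n dS = 2052.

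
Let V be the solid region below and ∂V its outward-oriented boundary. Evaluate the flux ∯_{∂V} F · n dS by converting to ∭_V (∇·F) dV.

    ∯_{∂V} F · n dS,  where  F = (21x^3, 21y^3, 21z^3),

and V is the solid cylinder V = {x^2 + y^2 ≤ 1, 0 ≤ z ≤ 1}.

By the divergence theorem,

    ∯_{∂V} F · n dS = ∭_V (∇ · F) dV.

Compute the divergence:
    ∇ · F = ∂F_x/∂x + ∂F_y/∂y + ∂F_z/∂z = 63x^2 + 63y^2 + 63z^2.

In cylindrical coordinates, x = r cos(θ), y = r sin(θ), z = z, dV = r dr dθ dz, with 0 ≤ r ≤ 1, 0 ≤ θ ≤ 2π, 0 ≤ z ≤ 1.

The integrand, after substitution and multiplying by the volume element, becomes (63r^2 + 63z^2) · r, so

    ∭_V (∇·F) dV = ∫_0^{2π} ∫_0^{1} ∫_0^{1} (63r^2 + 63z^2) · r dz dr dθ.

Inner (z from 0 to 1): 63r^3 + 21r.
Middle (r from 0 to 1): 105/4.
Outer (θ from 0 to 2π): 105π/2.

Therefore ∯_{∂V} F · n dS = 105π/2.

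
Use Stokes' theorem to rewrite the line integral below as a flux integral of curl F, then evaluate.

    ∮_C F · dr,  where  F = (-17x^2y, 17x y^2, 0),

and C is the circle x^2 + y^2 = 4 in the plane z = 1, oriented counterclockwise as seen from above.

Let S be the flat disk x^2 + y^2 ≤ 4 in the plane z = 1, with upward unit normal n̂ = ẑ. By Stokes' theorem,

    ∮_C F · dr = ∬_S (∇ × F) · n̂ dS = ∬_D (curl F)_z dA,

where D is the disk x^2 + y^2 ≤ 4.

Compute the curl of F = (-17x^2y, 17x y^2, 0):
    (∇ × F)_x = ∂F_z/∂y - ∂F_y/∂z = 0,
    (∇ × F)_y = ∂F_x/∂z - ∂F_z/∂x = 0,
    (∇ × F)_z = ∂F_y/∂x - ∂F_x/∂y = 17x^2 + 17y^2.

On z = 1, (curl F)_z = 17x^2 + 17y^2.

Convert to polar (x = r cos θ, y = r sin θ, dA = r dr dθ); the integrand becomes 17r^2, so

    ∬_D (curl F)_z dA = ∫_0^{2π} ∫_0^{2} (17r^2) · r dr dθ.

Inner (r from 0 to 2): 68.
Outer (θ from 0 to 2π): 136π.

Therefore ∮_C F · dr = 136π.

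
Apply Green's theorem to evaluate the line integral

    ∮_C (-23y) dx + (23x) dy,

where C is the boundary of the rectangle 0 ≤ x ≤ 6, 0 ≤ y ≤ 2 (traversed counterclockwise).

Green's theorem converts the closed line integral into a double integral over the enclosed region D:

    ∮_C P dx + Q dy = ∬_D (∂Q/∂x - ∂P/∂y) dA.

Here P = -23y, Q = 23x, so

    ∂Q/∂x = 23,    ∂P/∂y = -23,
    ∂Q/∂x - ∂P/∂y = 46.

D is the region 0 ≤ x ≤ 6, 0 ≤ y ≤ 2. Evaluating the double integral:

    ∬_D (46) dA = ∫_0^{6} ∫_0^{2} (46) dy dx.

Inner (y from 0 to 2): 92.
Outer (x from 0 to 6): 552.

Therefore ∮_C P dx + Q dy = 552.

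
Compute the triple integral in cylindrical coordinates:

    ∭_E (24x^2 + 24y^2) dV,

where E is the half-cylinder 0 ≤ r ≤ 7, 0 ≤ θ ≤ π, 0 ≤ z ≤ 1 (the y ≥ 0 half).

In cylindrical coordinates, x = r cos(θ), y = r sin(θ), z = z, and dV = r dr dθ dz.

The integrand becomes 24r^2, so

    ∭_E (24x^2 + 24y^2) dV = ∫_{0}^{π} ∫_{0}^{7} ∫_{0}^{1} (24r^2) · r dz dr dθ.

Inner (z): 24r^3.
Middle (r from 0 to 7): 14406.
Outer (θ): 14406π.

Therefore the triple integral equals 14406π.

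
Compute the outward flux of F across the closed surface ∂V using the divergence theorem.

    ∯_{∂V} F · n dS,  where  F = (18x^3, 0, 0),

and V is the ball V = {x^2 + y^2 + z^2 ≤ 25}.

By the divergence theorem,

    ∯_{∂V} F · n dS = ∭_V (∇ · F) dV.

Compute the divergence:
    ∇ · F = ∂F_x/∂x + ∂F_y/∂y + ∂F_z/∂z = 54x^2 + 0 + 0 = 54x^2.

In spherical coordinates, x = ρ sin(φ) cos(θ), y = ρ sin(φ) sin(θ), z = ρ cos(φ), dV = ρ^2 sin(φ) dρ dφ dθ, with 0 ≤ ρ ≤ 5, 0 ≤ φ ≤ π, 0 ≤ θ ≤ 2π.

The integrand, after substitution and multiplying by the volume element, becomes (54ρ^2sin(φ)^2cos(θ)^2) · ρ^2 sin(φ), so

    ∭_V (∇·F) dV = ∫_0^{2π} ∫_0^{π} ∫_0^{5} (54ρ^2sin(φ)^2cos(θ)^2) · ρ^2 sin(φ) dρ dφ dθ.

Inner (ρ from 0 to 5): 33750sin(φ)^3cos(θ)^2.
Middle (φ from 0 to π): 45000cos(θ)^2.
Outer (θ from 0 to 2π): 45000π.

Therefore ∯_{∂V} F · n dS = 45000π.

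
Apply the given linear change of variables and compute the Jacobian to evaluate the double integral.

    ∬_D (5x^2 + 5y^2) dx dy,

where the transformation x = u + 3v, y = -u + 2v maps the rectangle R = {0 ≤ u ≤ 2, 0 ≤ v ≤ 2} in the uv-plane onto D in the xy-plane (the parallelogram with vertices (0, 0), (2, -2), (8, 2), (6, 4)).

Compute the Jacobian determinant of (x, y) with respect to (u, v):

    ∂(x,y)/∂(u,v) = | 1  3 | = (1)(2) - (3)(-1) = 5.
                   | -1  2 |

Its absolute value is |J| = 5 (the area scaling factor).

Substituting x = u + 3v, y = -u + 2v into the integrand,

    5x^2 + 5y^2 → 10u^2 + 10u v + 65v^2,

so the integral becomes

    ∬_R (10u^2 + 10u v + 65v^2) · |J| du dv = ∫_0^2 ∫_0^2 (50u^2 + 50u v + 325v^2) dv du.

Inner (v): 100u^2 + 100u + 2600/3.
Outer (u): 2200.

Therefore ∬_D (5x^2 + 5y^2) dx dy = 2200.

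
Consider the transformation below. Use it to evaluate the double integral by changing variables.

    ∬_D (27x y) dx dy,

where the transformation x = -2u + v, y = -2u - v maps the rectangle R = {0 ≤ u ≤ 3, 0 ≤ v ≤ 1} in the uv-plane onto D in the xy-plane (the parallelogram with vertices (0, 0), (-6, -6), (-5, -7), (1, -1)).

Compute the Jacobian determinant of (x, y) with respect to (u, v):

    ∂(x,y)/∂(u,v) = | -2  1 | = (-2)(-1) - (1)(-2) = 4.
                   | -2  -1 |

Its absolute value is |J| = 4 (the area scaling factor).

Substituting x = -2u + v, y = -2u - v into the integrand,

    27x y → 108u^2 - 27v^2,

so the integral becomes

    ∬_R (108u^2 - 27v^2) · |J| du dv = ∫_0^3 ∫_0^1 (432u^2 - 108v^2) dv du.

Inner (v): 432u^2 - 36.
Outer (u): 3780.

Therefore ∬_D (27x y) dx dy = 3780.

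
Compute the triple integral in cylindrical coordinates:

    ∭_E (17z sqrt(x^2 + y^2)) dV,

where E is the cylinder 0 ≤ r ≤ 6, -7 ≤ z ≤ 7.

In cylindrical coordinates, x = r cos(θ), y = r sin(θ), z = z, and dV = r dr dθ dz.

The integrand becomes 17r z, so

    ∭_E (17z sqrt(x^2 + y^2)) dV = ∫_{0}^{2π} ∫_{0}^{6} ∫_{-7}^{7} (17r z) · r dz dr dθ.

Inner (z): 0.
Middle (r from 0 to 6): 0.
Outer (θ): 0.

Therefore the triple integral equals 0.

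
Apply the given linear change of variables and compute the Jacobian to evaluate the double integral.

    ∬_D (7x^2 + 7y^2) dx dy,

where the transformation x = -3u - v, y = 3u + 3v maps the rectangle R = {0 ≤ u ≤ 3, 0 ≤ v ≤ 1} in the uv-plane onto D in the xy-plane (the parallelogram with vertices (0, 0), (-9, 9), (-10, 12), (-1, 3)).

Compute the Jacobian determinant of (x, y) with respect to (u, v):

    ∂(x,y)/∂(u,v) = | -3  -1 | = (-3)(3) - (-1)(3) = -6.
                   | 3  3 |

Its absolute value is |J| = 6 (the area scaling factor).

Substituting x = -3u - v, y = 3u + 3v into the integrand,

    7x^2 + 7y^2 → 126u^2 + 168u v + 70v^2,

so the integral becomes

    ∬_R (126u^2 + 168u v + 70v^2) · |J| du dv = ∫_0^3 ∫_0^1 (756u^2 + 1008u v + 420v^2) dv du.

Inner (v): 756u^2 + 504u + 140.
Outer (u): 9492.

Therefore ∬_D (7x^2 + 7y^2) dx dy = 9492.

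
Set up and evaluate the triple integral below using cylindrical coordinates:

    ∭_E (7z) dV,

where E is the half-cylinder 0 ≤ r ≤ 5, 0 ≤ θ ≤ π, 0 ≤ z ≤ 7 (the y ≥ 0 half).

In cylindrical coordinates, x = r cos(θ), y = r sin(θ), z = z, and dV = r dr dθ dz.

The integrand becomes 7z, so

    ∭_E (7z) dV = ∫_{0}^{π} ∫_{0}^{5} ∫_{0}^{7} (7z) · r dz dr dθ.

Inner (z): 343r/2.
Middle (r from 0 to 5): 8575/4.
Outer (θ): 8575π/4.

Therefore the triple integral equals 8575π/4.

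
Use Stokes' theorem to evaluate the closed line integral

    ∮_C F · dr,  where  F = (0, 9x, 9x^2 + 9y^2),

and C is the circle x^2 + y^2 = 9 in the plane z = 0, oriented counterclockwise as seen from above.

Let S be the flat disk x^2 + y^2 ≤ 9 in the plane z = 0, with upward unit normal n̂ = ẑ. By Stokes' theorem,

    ∮_C F · dr = ∬_S (∇ × F) · n̂ dS = ∬_D (curl F)_z dA,

where D is the disk x^2 + y^2 ≤ 9.

Compute the curl of F = (0, 9x, 9x^2 + 9y^2):
    (∇ × F)_x = ∂F_z/∂y - ∂F_y/∂z = 18y,
    (∇ × F)_y = ∂F_x/∂z - ∂F_z/∂x = -18x,
    (∇ × F)_z = ∂F_y/∂x - ∂F_x/∂y = 9.

On z = 0, (curl F)_z = 9.

Convert to polar (x = r cos θ, y = r sin θ, dA = r dr dθ); the integrand becomes 9, so

    ∬_D (curl F)_z dA = ∫_0^{2π} ∫_0^{3} (9) · r dr dθ.

Inner (r from 0 to 3): 81/2.
Outer (θ from 0 to 2π): 81π.

Therefore ∮_C F · dr = 81π.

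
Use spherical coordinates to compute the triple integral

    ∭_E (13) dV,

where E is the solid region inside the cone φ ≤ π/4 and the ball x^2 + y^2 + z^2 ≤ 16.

In spherical coordinates, x = ρ sin(φ) cos(θ), y = ρ sin(φ) sin(θ), z = ρ cos(φ), and dV = ρ^2 sin(φ) dρ dφ dθ.

The integrand becomes 13, so

    ∭_E (13) dV = ∫_{0}^{2π} ∫_{0}^{π/4} ∫_{0}^{4} (13) · ρ^2 sin(φ) dρ dφ dθ.

Inner (ρ): 832sin(φ)/3.
Middle (φ): 832/3 - 416sqrt(2)/3.
Outer (θ): 832π (2 - sqrt(2))/3.

Therefore the triple integral equals 832π (2 - sqrt(2))/3.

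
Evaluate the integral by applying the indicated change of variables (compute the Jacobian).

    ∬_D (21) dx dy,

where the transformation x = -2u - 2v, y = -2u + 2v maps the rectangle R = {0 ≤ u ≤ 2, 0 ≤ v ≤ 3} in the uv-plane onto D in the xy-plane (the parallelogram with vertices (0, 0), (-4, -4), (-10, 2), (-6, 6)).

Compute the Jacobian determinant of (x, y) with respect to (u, v):

    ∂(x,y)/∂(u,v) = | -2  -2 | = (-2)(2) - (-2)(-2) = -8.
                   | -2  2 |

Its absolute value is |J| = 8 (the area scaling factor).

Substituting x = -2u - 2v, y = -2u + 2v into the integrand,

    21 → 21,

so the integral becomes

    ∬_R (21) · |J| du dv = ∫_0^2 ∫_0^3 (168) dv du.

Inner (v): 504.
Outer (u): 1008.

Therefore ∬_D (21) dx dy = 1008.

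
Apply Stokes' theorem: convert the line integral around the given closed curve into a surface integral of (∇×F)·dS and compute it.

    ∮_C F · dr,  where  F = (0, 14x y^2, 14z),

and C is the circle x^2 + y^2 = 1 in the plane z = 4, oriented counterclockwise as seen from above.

Let S be the flat disk x^2 + y^2 ≤ 1 in the plane z = 4, with upward unit normal n̂ = ẑ. By Stokes' theorem,

    ∮_C F · dr = ∬_S (∇ × F) · n̂ dS = ∬_D (curl F)_z dA,

where D is the disk x^2 + y^2 ≤ 1.

Compute the curl of F = (0, 14x y^2, 14z):
    (∇ × F)_x = ∂F_z/∂y - ∂F_y/∂z = 0,
    (∇ × F)_y = ∂F_x/∂z - ∂F_z/∂x = 0,
    (∇ × F)_z = ∂F_y/∂x - ∂F_x/∂y = 14y^2.

On z = 4, (curl F)_z = 14y^2.

Convert to polar (x = r cos θ, y = r sin θ, dA = r dr dθ); the integrand becomes 14r^2sin(θ)^2, so

    ∬_D (curl F)_z dA = ∫_0^{2π} ∫_0^{1} (14r^2sin(θ)^2) · r dr dθ.

Inner (r from 0 to 1): 7sin(θ)^2/2.
Outer (θ from 0 to 2π): 7π/2.

Therefore ∮_C F · dr = 7π/2.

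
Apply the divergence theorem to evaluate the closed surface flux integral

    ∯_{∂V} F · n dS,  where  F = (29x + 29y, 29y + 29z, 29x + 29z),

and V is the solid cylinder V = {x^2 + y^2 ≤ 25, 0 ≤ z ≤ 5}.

By the divergence theorem,

    ∯_{∂V} F · n dS = ∭_V (∇ · F) dV.

Compute the divergence:
    ∇ · F = ∂F_x/∂x + ∂F_y/∂y + ∂F_z/∂z = 29 + 29 + 29 = 87.

In cylindrical coordinates, x = r cos(θ), y = r sin(θ), z = z, dV = r dr dθ dz, with 0 ≤ r ≤ 5, 0 ≤ θ ≤ 2π, 0 ≤ z ≤ 5.

The integrand, after substitution and multiplying by the volume element, becomes (87) · r, so

    ∭_V (∇·F) dV = ∫_0^{2π} ∫_0^{5} ∫_0^{5} (87) · r dz dr dθ.

Inner (z from 0 to 5): 435r.
Middle (r from 0 to 5): 10875/2.
Outer (θ from 0 to 2π): 10875π.

Therefore ∯_{∂V} F · n dS = 10875π.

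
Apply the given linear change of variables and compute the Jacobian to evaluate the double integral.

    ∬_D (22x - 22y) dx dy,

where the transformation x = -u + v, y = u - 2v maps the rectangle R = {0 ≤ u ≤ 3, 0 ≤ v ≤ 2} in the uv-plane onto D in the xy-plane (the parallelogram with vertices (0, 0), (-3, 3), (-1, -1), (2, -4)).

Compute the Jacobian determinant of (x, y) with respect to (u, v):

    ∂(x,y)/∂(u,v) = | -1  1 | = (-1)(-2) - (1)(1) = 1.
                   | 1  -2 |

Its absolute value is |J| = 1 (the area scaling factor).

Substituting x = -u + v, y = u - 2v into the integrand,

    22x - 22y → -44u + 66v,

so the integral becomes

    ∬_R (-44u + 66v) · |J| du dv = ∫_0^3 ∫_0^2 (-44u + 66v) dv du.

Inner (v): 132 - 88u.
Outer (u): 0.

Therefore ∬_D (22x - 22y) dx dy = 0.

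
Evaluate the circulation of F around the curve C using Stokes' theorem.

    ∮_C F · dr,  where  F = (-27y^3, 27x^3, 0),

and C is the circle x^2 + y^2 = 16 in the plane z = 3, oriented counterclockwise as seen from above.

Let S be the flat disk x^2 + y^2 ≤ 16 in the plane z = 3, with upward unit normal n̂ = ẑ. By Stokes' theorem,

    ∮_C F · dr = ∬_S (∇ × F) · n̂ dS = ∬_D (curl F)_z dA,

where D is the disk x^2 + y^2 ≤ 16.

Compute the curl of F = (-27y^3, 27x^3, 0):
    (∇ × F)_x = ∂F_z/∂y - ∂F_y/∂z = 0,
    (∇ × F)_y = ∂F_x/∂z - ∂F_z/∂x = 0,
    (∇ × F)_z = ∂F_y/∂x - ∂F_x/∂y = 81x^2 + 81y^2.

On z = 3, (curl F)_z = 81x^2 + 81y^2.

Convert to polar (x = r cos θ, y = r sin θ, dA = r dr dθ); the integrand becomes 81r^2, so

    ∬_D (curl F)_z dA = ∫_0^{2π} ∫_0^{4} (81r^2) · r dr dθ.

Inner (r from 0 to 4): 5184.
Outer (θ from 0 to 2π): 10368π.

Therefore ∮_C F · dr = 10368π.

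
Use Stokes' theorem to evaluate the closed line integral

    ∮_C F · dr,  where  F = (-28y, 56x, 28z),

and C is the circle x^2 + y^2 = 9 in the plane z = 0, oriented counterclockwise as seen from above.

Let S be the flat disk x^2 + y^2 ≤ 9 in the plane z = 0, with upward unit normal n̂ = ẑ. By Stokes' theorem,

    ∮_C F · dr = ∬_S (∇ × F) · n̂ dS = ∬_D (curl F)_z dA,

where D is the disk x^2 + y^2 ≤ 9.

Compute the curl of F = (-28y, 56x, 28z):
    (∇ × F)_x = ∂F_z/∂y - ∂F_y/∂z = 0,
    (∇ × F)_y = ∂F_x/∂z - ∂F_z/∂x = 0,
    (∇ × F)_z = ∂F_y/∂x - ∂F_x/∂y = 84.

On z = 0, (curl F)_z = 84.

Convert to polar (x = r cos θ, y = r sin θ, dA = r dr dθ); the integrand becomes 84, so

    ∬_D (curl F)_z dA = ∫_0^{2π} ∫_0^{3} (84) · r dr dθ.

Inner (r from 0 to 3): 378.
Outer (θ from 0 to 2π): 756π.

Therefore ∮_C F · dr = 756π.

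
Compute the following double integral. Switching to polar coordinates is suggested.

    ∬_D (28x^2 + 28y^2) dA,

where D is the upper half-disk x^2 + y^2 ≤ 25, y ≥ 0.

The region D is 0 ≤ r ≤ 5, 0 ≤ θ ≤ π in polar coordinates, where x = r cos(θ), y = r sin(θ), and dA = r dr dθ.

Under the substitution, the integrand becomes 28r^2, so

    ∬_D (28x^2 + 28y^2) dA = ∫_{0}^{π} ∫_{0}^{5} (28r^2) · r dr dθ.

Inner integral (in r): ∫_{0}^{5} (28r^2) · r dr = 4375.

Outer integral (in θ): ∫_{0}^{π} (4375) dθ = 4375π.

Therefore ∬_D (28x^2 + 28y^2) dA = 4375π.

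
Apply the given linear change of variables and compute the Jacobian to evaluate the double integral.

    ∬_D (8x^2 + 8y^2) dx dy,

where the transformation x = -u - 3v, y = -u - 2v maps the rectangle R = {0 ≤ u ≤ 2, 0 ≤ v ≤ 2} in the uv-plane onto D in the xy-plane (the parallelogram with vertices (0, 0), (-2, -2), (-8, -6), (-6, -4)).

Compute the Jacobian determinant of (x, y) with respect to (u, v):

    ∂(x,y)/∂(u,v) = | -1  -3 | = (-1)(-2) - (-3)(-1) = -1.
                   | -1  -2 |

Its absolute value is |J| = 1 (the area scaling factor).

Substituting x = -u - 3v, y = -u - 2v into the integrand,

    8x^2 + 8y^2 → 16u^2 + 80u v + 104v^2,

so the integral becomes

    ∬_R (16u^2 + 80u v + 104v^2) · |J| du dv = ∫_0^2 ∫_0^2 (16u^2 + 80u v + 104v^2) dv du.

Inner (v): 32u^2 + 160u + 832/3.
Outer (u): 960.

Therefore ∬_D (8x^2 + 8y^2) dx dy = 960.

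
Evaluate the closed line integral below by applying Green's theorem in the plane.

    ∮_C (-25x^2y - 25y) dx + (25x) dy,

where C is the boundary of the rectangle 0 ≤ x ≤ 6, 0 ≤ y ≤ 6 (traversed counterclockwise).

Green's theorem converts the closed line integral into a double integral over the enclosed region D:

    ∮_C P dx + Q dy = ∬_D (∂Q/∂x - ∂P/∂y) dA.

Here P = -25x^2y - 25y, Q = 25x, so

    ∂Q/∂x = 25,    ∂P/∂y = -25x^2 - 25,
    ∂Q/∂x - ∂P/∂y = 25x^2 + 50.

D is the region 0 ≤ x ≤ 6, 0 ≤ y ≤ 6. Evaluating the double integral:

    ∬_D (25x^2 + 50) dA = ∫_0^{6} ∫_0^{6} (25x^2 + 50) dy dx.

Inner (y from 0 to 6): 150x^2 + 300.
Outer (x from 0 to 6): 12600.

Therefore ∮_C P dx + Q dy = 12600.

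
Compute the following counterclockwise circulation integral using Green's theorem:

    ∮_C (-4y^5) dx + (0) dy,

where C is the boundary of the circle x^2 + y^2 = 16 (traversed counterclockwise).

Green's theorem converts the closed line integral into a double integral over the enclosed region D:

    ∮_C P dx + Q dy = ∬_D (∂Q/∂x - ∂P/∂y) dA.

Here P = -4y^5, Q = 0, so

    ∂Q/∂x = 0,    ∂P/∂y = -20y^4,
    ∂Q/∂x - ∂P/∂y = 20y^4.

D is the region x^2 + y^2 ≤ 16. Evaluating the double integral:

In polar coordinates (x = r cos θ, y = r sin θ, dA = r dr dθ) the integrand becomes 20r^4sin(θ)^4, so

    ∬_D (20y^4) dA = ∫_0^{2π} ∫_0^{4} (20r^4sin(θ)^4) · r dr dθ.

Inner (r from 0 to 4): 40960sin(θ)^4/3.
Outer (θ from 0 to 2π): 10240π.

Therefore ∮_C P dx + Q dy = 10240π.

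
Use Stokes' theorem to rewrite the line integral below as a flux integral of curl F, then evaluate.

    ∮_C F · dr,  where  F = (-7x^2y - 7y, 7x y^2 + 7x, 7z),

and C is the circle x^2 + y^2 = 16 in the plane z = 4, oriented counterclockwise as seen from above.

Let S be the flat disk x^2 + y^2 ≤ 16 in the plane z = 4, with upward unit normal n̂ = ẑ. By Stokes' theorem,

    ∮_C F · dr = ∬_S (∇ × F) · n̂ dS = ∬_D (curl F)_z dA,

where D is the disk x^2 + y^2 ≤ 16.

Compute the curl of F = (-7x^2y - 7y, 7x y^2 + 7x, 7z):
    (∇ × F)_x = ∂F_z/∂y - ∂F_y/∂z = 0,
    (∇ × F)_y = ∂F_x/∂z - ∂F_z/∂x = 0,
    (∇ × F)_z = ∂F_y/∂x - ∂F_x/∂y = 7x^2 + 7y^2 + 14.

On z = 4, (curl F)_z = 7x^2 + 7y^2 + 14.

Convert to polar (x = r cos θ, y = r sin θ, dA = r dr dθ); the integrand becomes 7r^2 + 14, so

    ∬_D (curl F)_z dA = ∫_0^{2π} ∫_0^{4} (7r^2 + 14) · r dr dθ.

Inner (r from 0 to 4): 560.
Outer (θ from 0 to 2π): 1120π.

Therefore ∮_C F · dr = 1120π.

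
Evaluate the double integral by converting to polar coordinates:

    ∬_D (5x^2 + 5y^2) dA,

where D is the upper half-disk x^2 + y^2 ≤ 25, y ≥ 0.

The region D is 0 ≤ r ≤ 5, 0 ≤ θ ≤ π in polar coordinates, where x = r cos(θ), y = r sin(θ), and dA = r dr dθ.

Under the substitution, the integrand becomes 5r^2, so

    ∬_D (5x^2 + 5y^2) dA = ∫_{0}^{π} ∫_{0}^{5} (5r^2) · r dr dθ.

Inner integral (in r): ∫_{0}^{5} (5r^2) · r dr = 3125/4.

Outer integral (in θ): ∫_{0}^{π} (3125/4) dθ = 3125π/4.

Therefore ∬_D (5x^2 + 5y^2) dA = 3125π/4.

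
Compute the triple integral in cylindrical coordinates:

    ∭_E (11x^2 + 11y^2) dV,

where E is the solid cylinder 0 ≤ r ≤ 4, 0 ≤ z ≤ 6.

In cylindrical coordinates, x = r cos(θ), y = r sin(θ), z = z, and dV = r dr dθ dz.

The integrand becomes 11r^2, so

    ∭_E (11x^2 + 11y^2) dV = ∫_{0}^{2π} ∫_{0}^{4} ∫_{0}^{6} (11r^2) · r dz dr dθ.

Inner (z): 66r^3.
Middle (r from 0 to 4): 4224.
Outer (θ): 8448π.

Therefore the triple integral equals 8448π.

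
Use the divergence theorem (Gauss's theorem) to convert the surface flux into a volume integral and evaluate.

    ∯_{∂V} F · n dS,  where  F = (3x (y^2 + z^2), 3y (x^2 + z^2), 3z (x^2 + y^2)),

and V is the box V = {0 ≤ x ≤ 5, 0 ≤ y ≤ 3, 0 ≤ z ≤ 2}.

By the divergence theorem,

    ∯_{∂V} F · n dS = ∭_V (∇ · F) dV.

Compute the divergence:
    ∇ · F = ∂F_x/∂x + ∂F_y/∂y + ∂F_z/∂z = 3y^2 + 3z^2 + 3x^2 + 3z^2 + 3x^2 + 3y^2 = 6x^2 + 6y^2 + 6z^2.

V is a rectangular box, so dV = dx dy dz with 0 ≤ x ≤ 5, 0 ≤ y ≤ 3, 0 ≤ z ≤ 2.

Integrate (6x^2 + 6y^2 + 6z^2) over V as an iterated integral:

    ∭_V (∇·F) dV = ∫_0^{5} ∫_0^{3} ∫_0^{2} (6x^2 + 6y^2 + 6z^2) dz dy dx.

Inner (z from 0 to 2): 12x^2 + 12y^2 + 16.
Middle (y from 0 to 3): 36x^2 + 156.
Outer (x from 0 to 5): 2280.

Therefore ∯_{∂V} F · n dS = 2280.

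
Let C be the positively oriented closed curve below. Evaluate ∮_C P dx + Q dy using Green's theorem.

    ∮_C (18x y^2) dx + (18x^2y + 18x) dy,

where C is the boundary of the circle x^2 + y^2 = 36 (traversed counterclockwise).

Green's theorem converts the closed line integral into a double integral over the enclosed region D:

    ∮_C P dx + Q dy = ∬_D (∂Q/∂x - ∂P/∂y) dA.

Here P = 18x y^2, Q = 18x^2y + 18x, so

    ∂Q/∂x = 36x y + 18,    ∂P/∂y = 36x y,
    ∂Q/∂x - ∂P/∂y = 18.

D is the region x^2 + y^2 ≤ 36. Evaluating the double integral:

In polar coordinates (x = r cos θ, y = r sin θ, dA = r dr dθ) the integrand becomes 18, so

    ∬_D (18) dA = ∫_0^{2π} ∫_0^{6} (18) · r dr dθ.

Inner (r from 0 to 6): 324.
Outer (θ from 0 to 2π): 648π.

Therefore ∮_C P dx + Q dy = 648π.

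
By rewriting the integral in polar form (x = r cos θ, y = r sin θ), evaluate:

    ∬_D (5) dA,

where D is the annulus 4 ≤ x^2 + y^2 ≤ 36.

The region D is 2 ≤ r ≤ 6, 0 ≤ θ ≤ 2π in polar coordinates, where x = r cos(θ), y = r sin(θ), and dA = r dr dθ.

Under the substitution, the integrand becomes 5, so

    ∬_D (5) dA = ∫_{0}^{2π} ∫_{2}^{6} (5) · r dr dθ.

Inner integral (in r): ∫_{2}^{6} (5) · r dr = 80.

Outer integral (in θ): ∫_{0}^{2π} (80) dθ = 160π.

Therefore ∬_D (5) dA = 160π.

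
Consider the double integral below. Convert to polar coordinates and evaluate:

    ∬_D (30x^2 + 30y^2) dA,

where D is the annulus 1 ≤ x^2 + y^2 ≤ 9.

The region D is 1 ≤ r ≤ 3, 0 ≤ θ ≤ 2π in polar coordinates, where x = r cos(θ), y = r sin(θ), and dA = r dr dθ.

Under the substitution, the integrand becomes 30r^2, so

    ∬_D (30x^2 + 30y^2) dA = ∫_{0}^{2π} ∫_{1}^{3} (30r^2) · r dr dθ.

Inner integral (in r): ∫_{1}^{3} (30r^2) · r dr = 600.

Outer integral (in θ): ∫_{0}^{2π} (600) dθ = 1200π.

Therefore ∬_D (30x^2 + 30y^2) dA = 1200π.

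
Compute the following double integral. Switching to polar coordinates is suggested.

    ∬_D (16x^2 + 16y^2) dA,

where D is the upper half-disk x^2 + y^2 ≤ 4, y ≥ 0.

The region D is 0 ≤ r ≤ 2, 0 ≤ θ ≤ π in polar coordinates, where x = r cos(θ), y = r sin(θ), and dA = r dr dθ.

Under the substitution, the integrand becomes 16r^2, so

    ∬_D (16x^2 + 16y^2) dA = ∫_{0}^{π} ∫_{0}^{2} (16r^2) · r dr dθ.

Inner integral (in r): ∫_{0}^{2} (16r^2) · r dr = 64.

Outer integral (in θ): ∫_{0}^{π} (64) dθ = 64π.

Therefore ∬_D (16x^2 + 16y^2) dA = 64π.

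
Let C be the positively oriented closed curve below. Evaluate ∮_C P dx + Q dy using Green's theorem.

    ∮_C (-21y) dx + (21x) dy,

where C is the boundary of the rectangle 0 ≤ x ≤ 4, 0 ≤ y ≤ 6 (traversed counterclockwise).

Green's theorem converts the closed line integral into a double integral over the enclosed region D:

    ∮_C P dx + Q dy = ∬_D (∂Q/∂x - ∂P/∂y) dA.

Here P = -21y, Q = 21x, so

    ∂Q/∂x = 21,    ∂P/∂y = -21,
    ∂Q/∂x - ∂P/∂y = 42.

D is the region 0 ≤ x ≤ 4, 0 ≤ y ≤ 6. Evaluating the double integral:

    ∬_D (42) dA = ∫_0^{4} ∫_0^{6} (42) dy dx.

Inner (y from 0 to 6): 252.
Outer (x from 0 to 4): 1008.

Therefore ∮_C P dx + Q dy = 1008.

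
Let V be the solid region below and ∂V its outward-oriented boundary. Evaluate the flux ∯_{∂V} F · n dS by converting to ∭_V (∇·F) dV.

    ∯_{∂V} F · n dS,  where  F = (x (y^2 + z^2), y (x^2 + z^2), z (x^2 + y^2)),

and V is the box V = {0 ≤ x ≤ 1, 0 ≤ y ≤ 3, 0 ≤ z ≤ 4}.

By the divergence theorem,

    ∯_{∂V} F · n dS = ∭_V (∇ · F) dV.

Compute the divergence:
    ∇ · F = ∂F_x/∂x + ∂F_y/∂y + ∂F_z/∂z = y^2 + z^2 + x^2 + z^2 + x^2 + y^2 = 2x^2 + 2y^2 + 2z^2.

V is a rectangular box, so dV = dx dy dz with 0 ≤ x ≤ 1, 0 ≤ y ≤ 3, 0 ≤ z ≤ 4.

Integrate (2x^2 + 2y^2 + 2z^2) over V as an iterated integral:

    ∭_V (∇·F) dV = ∫_0^{1} ∫_0^{3} ∫_0^{4} (2x^2 + 2y^2 + 2z^2) dz dy dx.

Inner (z from 0 to 4): 8x^2 + 8y^2 + 128/3.
Middle (y from 0 to 3): 24x^2 + 200.
Outer (x from 0 to 1): 208.

Therefore ∯_{∂V} F · n dS = 208.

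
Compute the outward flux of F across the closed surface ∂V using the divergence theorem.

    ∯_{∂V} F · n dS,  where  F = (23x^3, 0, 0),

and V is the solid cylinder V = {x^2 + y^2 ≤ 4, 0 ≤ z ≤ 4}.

By the divergence theorem,

    ∯_{∂V} F · n dS = ∭_V (∇ · F) dV.

Compute the divergence:
    ∇ · F = ∂F_x/∂x + ∂F_y/∂y + ∂F_z/∂z = 69x^2 + 0 + 0 = 69x^2.

In cylindrical coordinates, x = r cos(θ), y = r sin(θ), z = z, dV = r dr dθ dz, with 0 ≤ r ≤ 2, 0 ≤ θ ≤ 2π, 0 ≤ z ≤ 4.

The integrand, after substitution and multiplying by the volume element, becomes (69r^2cos(θ)^2) · r, so

    ∭_V (∇·F) dV = ∫_0^{2π} ∫_0^{2} ∫_0^{4} (69r^2cos(θ)^2) · r dz dr dθ.

Inner (z from 0 to 4): 276r^3cos(θ)^2.
Middle (r from 0 to 2): 1104cos(θ)^2.
Outer (θ from 0 to 2π): 1104π.

Therefore ∯_{∂V} F · n dS = 1104π.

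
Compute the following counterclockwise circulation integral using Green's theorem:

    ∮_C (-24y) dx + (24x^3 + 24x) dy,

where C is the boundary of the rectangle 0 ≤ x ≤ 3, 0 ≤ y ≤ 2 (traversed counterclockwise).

Green's theorem converts the closed line integral into a double integral over the enclosed region D:

    ∮_C P dx + Q dy = ∬_D (∂Q/∂x - ∂P/∂y) dA.

Here P = -24y, Q = 24x^3 + 24x, so

    ∂Q/∂x = 72x^2 + 24,    ∂P/∂y = -24,
    ∂Q/∂x - ∂P/∂y = 72x^2 + 48.

D is the region 0 ≤ x ≤ 3, 0 ≤ y ≤ 2. Evaluating the double integral:

    ∬_D (72x^2 + 48) dA = ∫_0^{3} ∫_0^{2} (72x^2 + 48) dy dx.

Inner (y from 0 to 2): 144x^2 + 96.
Outer (x from 0 to 3): 1584.

Therefore ∮_C P dx + Q dy = 1584.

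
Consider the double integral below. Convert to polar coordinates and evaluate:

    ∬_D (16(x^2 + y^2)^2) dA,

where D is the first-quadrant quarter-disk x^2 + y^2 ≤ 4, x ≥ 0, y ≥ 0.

The region D is 0 ≤ r ≤ 2, 0 ≤ θ ≤ π/2 in polar coordinates, where x = r cos(θ), y = r sin(θ), and dA = r dr dθ.

Under the substitution, the integrand becomes 16r^4, so

    ∬_D (16(x^2 + y^2)^2) dA = ∫_{0}^{π/2} ∫_{0}^{2} (16r^4) · r dr dθ.

Inner integral (in r): ∫_{0}^{2} (16r^4) · r dr = 512/3.

Outer integral (in θ): ∫_{0}^{π/2} (512/3) dθ = 256π/3.

Therefore ∬_D (16(x^2 + y^2)^2) dA = 256π/3.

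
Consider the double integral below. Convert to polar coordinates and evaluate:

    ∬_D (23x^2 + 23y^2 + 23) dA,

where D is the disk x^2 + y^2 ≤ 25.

The region D is 0 ≤ r ≤ 5, 0 ≤ θ ≤ 2π in polar coordinates, where x = r cos(θ), y = r sin(θ), and dA = r dr dθ.

Under the substitution, the integrand becomes 23r^2 + 23, so

    ∬_D (23x^2 + 23y^2 + 23) dA = ∫_{0}^{2π} ∫_{0}^{5} (23r^2 + 23) · r dr dθ.

Inner integral (in r): ∫_{0}^{5} (23r^2 + 23) · r dr = 15525/4.

Outer integral (in θ): ∫_{0}^{2π} (15525/4) dθ = 15525π/2.

Therefore ∬_D (23x^2 + 23y^2 + 23) dA = 15525π/2.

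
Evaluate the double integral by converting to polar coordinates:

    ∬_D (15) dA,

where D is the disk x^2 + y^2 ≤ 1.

The region D is 0 ≤ r ≤ 1, 0 ≤ θ ≤ 2π in polar coordinates, where x = r cos(θ), y = r sin(θ), and dA = r dr dθ.

Under the substitution, the integrand becomes 15, so

    ∬_D (15) dA = ∫_{0}^{2π} ∫_{0}^{1} (15) · r dr dθ.

Inner integral (in r): ∫_{0}^{1} (15) · r dr = 15/2.

Outer integral (in θ): ∫_{0}^{2π} (15/2) dθ = 15π.

Therefore ∬_D (15) dA = 15π.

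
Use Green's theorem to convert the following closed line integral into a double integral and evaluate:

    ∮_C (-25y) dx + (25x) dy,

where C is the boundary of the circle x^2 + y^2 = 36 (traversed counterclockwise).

Green's theorem converts the closed line integral into a double integral over the enclosed region D:

    ∮_C P dx + Q dy = ∬_D (∂Q/∂x - ∂P/∂y) dA.

Here P = -25y, Q = 25x, so

    ∂Q/∂x = 25,    ∂P/∂y = -25,
    ∂Q/∂x - ∂P/∂y = 50.

D is the region x^2 + y^2 ≤ 36. Evaluating the double integral:

In polar coordinates (x = r cos θ, y = r sin θ, dA = r dr dθ) the integrand becomes 50, so

    ∬_D (50) dA = ∫_0^{2π} ∫_0^{6} (50) · r dr dθ.

Inner (r from 0 to 6): 900.
Outer (θ from 0 to 2π): 1800π.

Therefore ∮_C P dx + Q dy = 1800π.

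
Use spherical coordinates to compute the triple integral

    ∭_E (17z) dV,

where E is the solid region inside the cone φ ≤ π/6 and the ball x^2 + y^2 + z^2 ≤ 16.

In spherical coordinates, x = ρ sin(φ) cos(θ), y = ρ sin(φ) sin(θ), z = ρ cos(φ), and dV = ρ^2 sin(φ) dρ dφ dθ.

The integrand becomes 17ρ cos(φ), so

    ∭_E (17z) dV = ∫_{0}^{2π} ∫_{0}^{π/6} ∫_{0}^{4} (17ρ cos(φ)) · ρ^2 sin(φ) dρ dφ dθ.

Inner (ρ): 544sin(2φ).
Middle (φ): 136.
Outer (θ): 272π.

Therefore the triple integral equals 272π.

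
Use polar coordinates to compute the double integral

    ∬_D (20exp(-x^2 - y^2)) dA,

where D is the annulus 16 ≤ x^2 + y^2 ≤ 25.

The region D is 4 ≤ r ≤ 5, 0 ≤ θ ≤ 2π in polar coordinates, where x = r cos(θ), y = r sin(θ), and dA = r dr dθ.

Under the substitution, the integrand becomes 20exp(-r^2), so

    ∬_D (20exp(-x^2 - y^2)) dA = ∫_{0}^{2π} ∫_{4}^{5} (20exp(-r^2)) · r dr dθ.

Inner integral (in r): ∫_{4}^{5} (20exp(-r^2)) · r dr = -(10 - 10exp(9))exp(-25).

Outer integral (in θ): ∫_{0}^{2π} (-(10 - 10exp(9))exp(-25)) dθ = -20π (1 - exp(9))exp(-25).

Therefore ∬_D (20exp(-x^2 - y^2)) dA = -20π (1 - exp(9))exp(-25).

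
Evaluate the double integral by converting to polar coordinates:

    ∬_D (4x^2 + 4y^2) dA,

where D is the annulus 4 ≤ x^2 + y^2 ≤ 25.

The region D is 2 ≤ r ≤ 5, 0 ≤ θ ≤ 2π in polar coordinates, where x = r cos(θ), y = r sin(θ), and dA = r dr dθ.

Under the substitution, the integrand becomes 4r^2, so

    ∬_D (4x^2 + 4y^2) dA = ∫_{0}^{2π} ∫_{2}^{5} (4r^2) · r dr dθ.

Inner integral (in r): ∫_{2}^{5} (4r^2) · r dr = 609.

Outer integral (in θ): ∫_{0}^{2π} (609) dθ = 1218π.

Therefore ∬_D (4x^2 + 4y^2) dA = 1218π.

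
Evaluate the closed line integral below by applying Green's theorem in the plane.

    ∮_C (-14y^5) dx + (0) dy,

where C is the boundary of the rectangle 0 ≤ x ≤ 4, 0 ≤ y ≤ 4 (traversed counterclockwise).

Green's theorem converts the closed line integral into a double integral over the enclosed region D:

    ∮_C P dx + Q dy = ∬_D (∂Q/∂x - ∂P/∂y) dA.

Here P = -14y^5, Q = 0, so

    ∂Q/∂x = 0,    ∂P/∂y = -70y^4,
    ∂Q/∂x - ∂P/∂y = 70y^4.

D is the region 0 ≤ x ≤ 4, 0 ≤ y ≤ 4. Evaluating the double integral:

    ∬_D (70y^4) dA = ∫_0^{4} ∫_0^{4} (70y^4) dy dx.

Inner (y from 0 to 4): 14336.
Outer (x from 0 to 4): 57344.

Therefore ∮_C P dx + Q dy = 57344.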